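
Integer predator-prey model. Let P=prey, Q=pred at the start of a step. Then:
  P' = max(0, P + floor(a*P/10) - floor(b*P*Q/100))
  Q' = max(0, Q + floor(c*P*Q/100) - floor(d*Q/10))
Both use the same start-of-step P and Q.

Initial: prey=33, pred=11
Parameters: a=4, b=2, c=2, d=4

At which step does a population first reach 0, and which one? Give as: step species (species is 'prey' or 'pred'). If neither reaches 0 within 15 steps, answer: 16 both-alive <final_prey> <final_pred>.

Answer: 16 both-alive 1 2

Derivation:
Step 1: prey: 33+13-7=39; pred: 11+7-4=14
Step 2: prey: 39+15-10=44; pred: 14+10-5=19
Step 3: prey: 44+17-16=45; pred: 19+16-7=28
Step 4: prey: 45+18-25=38; pred: 28+25-11=42
Step 5: prey: 38+15-31=22; pred: 42+31-16=57
Step 6: prey: 22+8-25=5; pred: 57+25-22=60
Step 7: prey: 5+2-6=1; pred: 60+6-24=42
Step 8: prey: 1+0-0=1; pred: 42+0-16=26
Step 9: prey: 1+0-0=1; pred: 26+0-10=16
Step 10: prey: 1+0-0=1; pred: 16+0-6=10
Step 11: prey: 1+0-0=1; pred: 10+0-4=6
Step 12: prey: 1+0-0=1; pred: 6+0-2=4
Step 13: prey: 1+0-0=1; pred: 4+0-1=3
Step 14: prey: 1+0-0=1; pred: 3+0-1=2
Step 15: prey: 1+0-0=1; pred: 2+0-0=2
No extinction within 15 steps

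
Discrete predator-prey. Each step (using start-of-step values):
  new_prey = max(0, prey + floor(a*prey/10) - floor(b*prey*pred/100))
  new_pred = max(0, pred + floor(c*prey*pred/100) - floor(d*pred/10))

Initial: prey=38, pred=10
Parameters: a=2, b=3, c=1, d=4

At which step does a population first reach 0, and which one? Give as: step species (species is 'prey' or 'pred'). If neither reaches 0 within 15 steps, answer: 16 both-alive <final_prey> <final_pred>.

Step 1: prey: 38+7-11=34; pred: 10+3-4=9
Step 2: prey: 34+6-9=31; pred: 9+3-3=9
Step 3: prey: 31+6-8=29; pred: 9+2-3=8
Step 4: prey: 29+5-6=28; pred: 8+2-3=7
Step 5: prey: 28+5-5=28; pred: 7+1-2=6
Step 6: prey: 28+5-5=28; pred: 6+1-2=5
Step 7: prey: 28+5-4=29; pred: 5+1-2=4
Step 8: prey: 29+5-3=31; pred: 4+1-1=4
Step 9: prey: 31+6-3=34; pred: 4+1-1=4
Step 10: prey: 34+6-4=36; pred: 4+1-1=4
Step 11: prey: 36+7-4=39; pred: 4+1-1=4
Step 12: prey: 39+7-4=42; pred: 4+1-1=4
Step 13: prey: 42+8-5=45; pred: 4+1-1=4
Step 14: prey: 45+9-5=49; pred: 4+1-1=4
Step 15: prey: 49+9-5=53; pred: 4+1-1=4
No extinction within 15 steps

Answer: 16 both-alive 53 4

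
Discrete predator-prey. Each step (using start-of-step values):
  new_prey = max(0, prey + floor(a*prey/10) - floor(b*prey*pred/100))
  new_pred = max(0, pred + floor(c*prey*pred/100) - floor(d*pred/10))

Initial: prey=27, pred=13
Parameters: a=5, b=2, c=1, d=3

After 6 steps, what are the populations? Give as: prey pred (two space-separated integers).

Answer: 72 32

Derivation:
Step 1: prey: 27+13-7=33; pred: 13+3-3=13
Step 2: prey: 33+16-8=41; pred: 13+4-3=14
Step 3: prey: 41+20-11=50; pred: 14+5-4=15
Step 4: prey: 50+25-15=60; pred: 15+7-4=18
Step 5: prey: 60+30-21=69; pred: 18+10-5=23
Step 6: prey: 69+34-31=72; pred: 23+15-6=32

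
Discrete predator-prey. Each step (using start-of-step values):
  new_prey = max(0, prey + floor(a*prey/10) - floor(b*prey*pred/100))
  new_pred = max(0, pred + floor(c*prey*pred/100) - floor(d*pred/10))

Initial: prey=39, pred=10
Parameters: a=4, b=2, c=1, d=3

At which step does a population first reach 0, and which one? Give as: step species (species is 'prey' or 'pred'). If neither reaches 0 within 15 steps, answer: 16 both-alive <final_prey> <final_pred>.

Step 1: prey: 39+15-7=47; pred: 10+3-3=10
Step 2: prey: 47+18-9=56; pred: 10+4-3=11
Step 3: prey: 56+22-12=66; pred: 11+6-3=14
Step 4: prey: 66+26-18=74; pred: 14+9-4=19
Step 5: prey: 74+29-28=75; pred: 19+14-5=28
Step 6: prey: 75+30-42=63; pred: 28+21-8=41
Step 7: prey: 63+25-51=37; pred: 41+25-12=54
Step 8: prey: 37+14-39=12; pred: 54+19-16=57
Step 9: prey: 12+4-13=3; pred: 57+6-17=46
Step 10: prey: 3+1-2=2; pred: 46+1-13=34
Step 11: prey: 2+0-1=1; pred: 34+0-10=24
Step 12: prey: 1+0-0=1; pred: 24+0-7=17
Step 13: prey: 1+0-0=1; pred: 17+0-5=12
Step 14: prey: 1+0-0=1; pred: 12+0-3=9
Step 15: prey: 1+0-0=1; pred: 9+0-2=7
No extinction within 15 steps

Answer: 16 both-alive 1 7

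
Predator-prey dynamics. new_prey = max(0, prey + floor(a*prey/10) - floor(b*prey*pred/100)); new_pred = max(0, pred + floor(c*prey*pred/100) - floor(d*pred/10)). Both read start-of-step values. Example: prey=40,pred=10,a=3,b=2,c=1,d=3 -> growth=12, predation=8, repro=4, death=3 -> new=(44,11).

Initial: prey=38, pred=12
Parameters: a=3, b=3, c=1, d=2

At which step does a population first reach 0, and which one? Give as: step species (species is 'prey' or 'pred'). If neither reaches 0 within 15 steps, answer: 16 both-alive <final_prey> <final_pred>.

Step 1: prey: 38+11-13=36; pred: 12+4-2=14
Step 2: prey: 36+10-15=31; pred: 14+5-2=17
Step 3: prey: 31+9-15=25; pred: 17+5-3=19
Step 4: prey: 25+7-14=18; pred: 19+4-3=20
Step 5: prey: 18+5-10=13; pred: 20+3-4=19
Step 6: prey: 13+3-7=9; pred: 19+2-3=18
Step 7: prey: 9+2-4=7; pred: 18+1-3=16
Step 8: prey: 7+2-3=6; pred: 16+1-3=14
Step 9: prey: 6+1-2=5; pred: 14+0-2=12
Step 10: prey: 5+1-1=5; pred: 12+0-2=10
Step 11: prey: 5+1-1=5; pred: 10+0-2=8
Step 12: prey: 5+1-1=5; pred: 8+0-1=7
Step 13: prey: 5+1-1=5; pred: 7+0-1=6
Step 14: prey: 5+1-0=6; pred: 6+0-1=5
Step 15: prey: 6+1-0=7; pred: 5+0-1=4
No extinction within 15 steps

Answer: 16 both-alive 7 4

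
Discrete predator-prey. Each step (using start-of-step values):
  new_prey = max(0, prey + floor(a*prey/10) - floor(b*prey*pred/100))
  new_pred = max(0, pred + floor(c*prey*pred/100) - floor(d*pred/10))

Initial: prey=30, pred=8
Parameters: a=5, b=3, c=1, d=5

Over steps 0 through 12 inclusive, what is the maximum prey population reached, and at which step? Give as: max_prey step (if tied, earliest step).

Step 1: prey: 30+15-7=38; pred: 8+2-4=6
Step 2: prey: 38+19-6=51; pred: 6+2-3=5
Step 3: prey: 51+25-7=69; pred: 5+2-2=5
Step 4: prey: 69+34-10=93; pred: 5+3-2=6
Step 5: prey: 93+46-16=123; pred: 6+5-3=8
Step 6: prey: 123+61-29=155; pred: 8+9-4=13
Step 7: prey: 155+77-60=172; pred: 13+20-6=27
Step 8: prey: 172+86-139=119; pred: 27+46-13=60
Step 9: prey: 119+59-214=0; pred: 60+71-30=101
Step 10: prey: 0+0-0=0; pred: 101+0-50=51
Step 11: prey: 0+0-0=0; pred: 51+0-25=26
Step 12: prey: 0+0-0=0; pred: 26+0-13=13
Max prey = 172 at step 7

Answer: 172 7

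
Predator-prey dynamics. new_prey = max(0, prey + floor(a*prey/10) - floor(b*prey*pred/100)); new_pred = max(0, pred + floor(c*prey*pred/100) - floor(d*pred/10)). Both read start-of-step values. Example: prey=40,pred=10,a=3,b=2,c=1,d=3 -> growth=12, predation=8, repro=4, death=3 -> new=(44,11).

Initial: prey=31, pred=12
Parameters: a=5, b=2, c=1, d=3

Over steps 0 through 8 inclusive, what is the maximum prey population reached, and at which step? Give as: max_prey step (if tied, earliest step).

Answer: 78 5

Derivation:
Step 1: prey: 31+15-7=39; pred: 12+3-3=12
Step 2: prey: 39+19-9=49; pred: 12+4-3=13
Step 3: prey: 49+24-12=61; pred: 13+6-3=16
Step 4: prey: 61+30-19=72; pred: 16+9-4=21
Step 5: prey: 72+36-30=78; pred: 21+15-6=30
Step 6: prey: 78+39-46=71; pred: 30+23-9=44
Step 7: prey: 71+35-62=44; pred: 44+31-13=62
Step 8: prey: 44+22-54=12; pred: 62+27-18=71
Max prey = 78 at step 5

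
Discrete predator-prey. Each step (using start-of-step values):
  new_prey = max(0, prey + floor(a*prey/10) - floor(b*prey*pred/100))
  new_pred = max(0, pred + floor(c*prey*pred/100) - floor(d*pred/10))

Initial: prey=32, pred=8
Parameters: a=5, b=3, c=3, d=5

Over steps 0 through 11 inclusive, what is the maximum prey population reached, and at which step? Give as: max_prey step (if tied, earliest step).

Step 1: prey: 32+16-7=41; pred: 8+7-4=11
Step 2: prey: 41+20-13=48; pred: 11+13-5=19
Step 3: prey: 48+24-27=45; pred: 19+27-9=37
Step 4: prey: 45+22-49=18; pred: 37+49-18=68
Step 5: prey: 18+9-36=0; pred: 68+36-34=70
Step 6: prey: 0+0-0=0; pred: 70+0-35=35
Step 7: prey: 0+0-0=0; pred: 35+0-17=18
Step 8: prey: 0+0-0=0; pred: 18+0-9=9
Step 9: prey: 0+0-0=0; pred: 9+0-4=5
Step 10: prey: 0+0-0=0; pred: 5+0-2=3
Step 11: prey: 0+0-0=0; pred: 3+0-1=2
Max prey = 48 at step 2

Answer: 48 2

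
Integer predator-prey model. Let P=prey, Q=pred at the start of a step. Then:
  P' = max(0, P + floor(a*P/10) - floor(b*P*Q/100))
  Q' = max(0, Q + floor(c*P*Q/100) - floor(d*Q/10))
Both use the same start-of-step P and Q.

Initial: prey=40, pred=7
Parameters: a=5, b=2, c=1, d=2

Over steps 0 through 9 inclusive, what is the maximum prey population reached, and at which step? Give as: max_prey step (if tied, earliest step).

Step 1: prey: 40+20-5=55; pred: 7+2-1=8
Step 2: prey: 55+27-8=74; pred: 8+4-1=11
Step 3: prey: 74+37-16=95; pred: 11+8-2=17
Step 4: prey: 95+47-32=110; pred: 17+16-3=30
Step 5: prey: 110+55-66=99; pred: 30+33-6=57
Step 6: prey: 99+49-112=36; pred: 57+56-11=102
Step 7: prey: 36+18-73=0; pred: 102+36-20=118
Step 8: prey: 0+0-0=0; pred: 118+0-23=95
Step 9: prey: 0+0-0=0; pred: 95+0-19=76
Max prey = 110 at step 4

Answer: 110 4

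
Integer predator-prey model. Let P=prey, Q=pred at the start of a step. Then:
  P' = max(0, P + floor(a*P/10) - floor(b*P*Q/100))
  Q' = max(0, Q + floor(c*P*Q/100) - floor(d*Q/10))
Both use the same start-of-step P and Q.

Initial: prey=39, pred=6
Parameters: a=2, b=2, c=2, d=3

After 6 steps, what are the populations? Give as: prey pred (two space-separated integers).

Step 1: prey: 39+7-4=42; pred: 6+4-1=9
Step 2: prey: 42+8-7=43; pred: 9+7-2=14
Step 3: prey: 43+8-12=39; pred: 14+12-4=22
Step 4: prey: 39+7-17=29; pred: 22+17-6=33
Step 5: prey: 29+5-19=15; pred: 33+19-9=43
Step 6: prey: 15+3-12=6; pred: 43+12-12=43

Answer: 6 43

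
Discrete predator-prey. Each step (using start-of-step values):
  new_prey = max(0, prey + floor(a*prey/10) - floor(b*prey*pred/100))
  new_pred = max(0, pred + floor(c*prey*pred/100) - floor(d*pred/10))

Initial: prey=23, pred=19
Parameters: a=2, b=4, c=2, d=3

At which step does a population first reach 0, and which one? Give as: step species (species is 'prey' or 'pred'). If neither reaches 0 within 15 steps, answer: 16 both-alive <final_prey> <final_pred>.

Answer: 16 both-alive 1 3

Derivation:
Step 1: prey: 23+4-17=10; pred: 19+8-5=22
Step 2: prey: 10+2-8=4; pred: 22+4-6=20
Step 3: prey: 4+0-3=1; pred: 20+1-6=15
Step 4: prey: 1+0-0=1; pred: 15+0-4=11
Step 5: prey: 1+0-0=1; pred: 11+0-3=8
Step 6: prey: 1+0-0=1; pred: 8+0-2=6
Step 7: prey: 1+0-0=1; pred: 6+0-1=5
Step 8: prey: 1+0-0=1; pred: 5+0-1=4
Step 9: prey: 1+0-0=1; pred: 4+0-1=3
Step 10: prey: 1+0-0=1; pred: 3+0-0=3
Steps 11-15: state stable at prey=1, pred=3 (no change)
No extinction within 15 steps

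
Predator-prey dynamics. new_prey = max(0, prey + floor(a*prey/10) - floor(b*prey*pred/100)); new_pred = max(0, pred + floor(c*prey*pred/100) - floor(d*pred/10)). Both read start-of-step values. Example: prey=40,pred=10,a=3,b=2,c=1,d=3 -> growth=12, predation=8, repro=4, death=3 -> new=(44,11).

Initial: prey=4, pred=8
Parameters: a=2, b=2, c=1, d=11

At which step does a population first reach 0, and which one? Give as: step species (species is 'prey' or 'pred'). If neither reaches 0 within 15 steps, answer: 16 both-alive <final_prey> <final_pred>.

Step 1: prey: 4+0-0=4; pred: 8+0-8=0
First extinction: pred at step 1

Answer: 1 pred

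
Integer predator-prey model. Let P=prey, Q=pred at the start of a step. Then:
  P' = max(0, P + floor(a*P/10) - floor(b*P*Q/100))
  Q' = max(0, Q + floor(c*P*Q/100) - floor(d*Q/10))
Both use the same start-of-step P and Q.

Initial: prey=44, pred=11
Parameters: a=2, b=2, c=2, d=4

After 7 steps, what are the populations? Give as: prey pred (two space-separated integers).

Answer: 2 17

Derivation:
Step 1: prey: 44+8-9=43; pred: 11+9-4=16
Step 2: prey: 43+8-13=38; pred: 16+13-6=23
Step 3: prey: 38+7-17=28; pred: 23+17-9=31
Step 4: prey: 28+5-17=16; pred: 31+17-12=36
Step 5: prey: 16+3-11=8; pred: 36+11-14=33
Step 6: prey: 8+1-5=4; pred: 33+5-13=25
Step 7: prey: 4+0-2=2; pred: 25+2-10=17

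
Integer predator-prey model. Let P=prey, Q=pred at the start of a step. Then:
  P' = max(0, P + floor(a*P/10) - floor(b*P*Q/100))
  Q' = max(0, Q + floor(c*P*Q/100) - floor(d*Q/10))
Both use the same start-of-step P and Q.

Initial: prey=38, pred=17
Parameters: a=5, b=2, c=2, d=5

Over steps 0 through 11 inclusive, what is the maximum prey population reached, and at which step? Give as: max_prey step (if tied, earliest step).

Answer: 49 2

Derivation:
Step 1: prey: 38+19-12=45; pred: 17+12-8=21
Step 2: prey: 45+22-18=49; pred: 21+18-10=29
Step 3: prey: 49+24-28=45; pred: 29+28-14=43
Step 4: prey: 45+22-38=29; pred: 43+38-21=60
Step 5: prey: 29+14-34=9; pred: 60+34-30=64
Step 6: prey: 9+4-11=2; pred: 64+11-32=43
Step 7: prey: 2+1-1=2; pred: 43+1-21=23
Step 8: prey: 2+1-0=3; pred: 23+0-11=12
Step 9: prey: 3+1-0=4; pred: 12+0-6=6
Step 10: prey: 4+2-0=6; pred: 6+0-3=3
Step 11: prey: 6+3-0=9; pred: 3+0-1=2
Max prey = 49 at step 2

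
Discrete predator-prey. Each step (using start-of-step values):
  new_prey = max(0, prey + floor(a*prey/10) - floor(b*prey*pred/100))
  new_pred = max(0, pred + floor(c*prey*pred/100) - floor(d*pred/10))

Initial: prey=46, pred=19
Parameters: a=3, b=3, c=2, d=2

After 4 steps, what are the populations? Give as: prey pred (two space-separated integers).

Answer: 0 39

Derivation:
Step 1: prey: 46+13-26=33; pred: 19+17-3=33
Step 2: prey: 33+9-32=10; pred: 33+21-6=48
Step 3: prey: 10+3-14=0; pred: 48+9-9=48
Step 4: prey: 0+0-0=0; pred: 48+0-9=39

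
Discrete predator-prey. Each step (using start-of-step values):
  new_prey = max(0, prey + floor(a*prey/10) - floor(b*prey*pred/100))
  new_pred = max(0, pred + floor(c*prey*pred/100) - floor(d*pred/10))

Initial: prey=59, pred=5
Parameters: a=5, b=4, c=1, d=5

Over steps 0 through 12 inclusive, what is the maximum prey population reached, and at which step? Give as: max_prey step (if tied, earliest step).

Answer: 144 4

Derivation:
Step 1: prey: 59+29-11=77; pred: 5+2-2=5
Step 2: prey: 77+38-15=100; pred: 5+3-2=6
Step 3: prey: 100+50-24=126; pred: 6+6-3=9
Step 4: prey: 126+63-45=144; pred: 9+11-4=16
Step 5: prey: 144+72-92=124; pred: 16+23-8=31
Step 6: prey: 124+62-153=33; pred: 31+38-15=54
Step 7: prey: 33+16-71=0; pred: 54+17-27=44
Step 8: prey: 0+0-0=0; pred: 44+0-22=22
Step 9: prey: 0+0-0=0; pred: 22+0-11=11
Step 10: prey: 0+0-0=0; pred: 11+0-5=6
Step 11: prey: 0+0-0=0; pred: 6+0-3=3
Step 12: prey: 0+0-0=0; pred: 3+0-1=2
Max prey = 144 at step 4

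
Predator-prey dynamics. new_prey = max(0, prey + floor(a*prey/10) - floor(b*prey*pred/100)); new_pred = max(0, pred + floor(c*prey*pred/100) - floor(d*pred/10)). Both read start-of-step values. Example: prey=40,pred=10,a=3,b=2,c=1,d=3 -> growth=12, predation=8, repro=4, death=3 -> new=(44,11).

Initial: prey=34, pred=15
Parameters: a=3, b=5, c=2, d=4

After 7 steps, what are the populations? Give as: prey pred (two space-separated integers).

Answer: 1 3

Derivation:
Step 1: prey: 34+10-25=19; pred: 15+10-6=19
Step 2: prey: 19+5-18=6; pred: 19+7-7=19
Step 3: prey: 6+1-5=2; pred: 19+2-7=14
Step 4: prey: 2+0-1=1; pred: 14+0-5=9
Step 5: prey: 1+0-0=1; pred: 9+0-3=6
Step 6: prey: 1+0-0=1; pred: 6+0-2=4
Step 7: prey: 1+0-0=1; pred: 4+0-1=3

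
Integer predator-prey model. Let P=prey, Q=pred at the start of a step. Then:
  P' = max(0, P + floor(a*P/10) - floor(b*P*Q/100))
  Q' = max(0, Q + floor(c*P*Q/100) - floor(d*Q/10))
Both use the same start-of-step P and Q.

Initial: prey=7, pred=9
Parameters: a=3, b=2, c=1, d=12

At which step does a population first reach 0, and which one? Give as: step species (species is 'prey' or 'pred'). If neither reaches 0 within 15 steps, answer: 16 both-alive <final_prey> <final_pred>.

Step 1: prey: 7+2-1=8; pred: 9+0-10=0
First extinction: pred at step 1

Answer: 1 pred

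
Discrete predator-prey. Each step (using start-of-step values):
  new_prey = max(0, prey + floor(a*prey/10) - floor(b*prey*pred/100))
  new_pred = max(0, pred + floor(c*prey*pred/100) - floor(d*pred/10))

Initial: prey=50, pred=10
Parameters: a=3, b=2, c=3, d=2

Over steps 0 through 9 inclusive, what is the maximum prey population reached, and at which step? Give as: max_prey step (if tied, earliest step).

Step 1: prey: 50+15-10=55; pred: 10+15-2=23
Step 2: prey: 55+16-25=46; pred: 23+37-4=56
Step 3: prey: 46+13-51=8; pred: 56+77-11=122
Step 4: prey: 8+2-19=0; pred: 122+29-24=127
Step 5: prey: 0+0-0=0; pred: 127+0-25=102
Step 6: prey: 0+0-0=0; pred: 102+0-20=82
Step 7: prey: 0+0-0=0; pred: 82+0-16=66
Step 8: prey: 0+0-0=0; pred: 66+0-13=53
Step 9: prey: 0+0-0=0; pred: 53+0-10=43
Max prey = 55 at step 1

Answer: 55 1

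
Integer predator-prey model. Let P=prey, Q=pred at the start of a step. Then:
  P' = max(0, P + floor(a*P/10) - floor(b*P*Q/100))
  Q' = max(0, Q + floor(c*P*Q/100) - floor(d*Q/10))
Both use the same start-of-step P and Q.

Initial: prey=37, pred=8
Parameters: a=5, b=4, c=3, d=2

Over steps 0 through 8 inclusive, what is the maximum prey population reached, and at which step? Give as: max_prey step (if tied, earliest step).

Answer: 44 1

Derivation:
Step 1: prey: 37+18-11=44; pred: 8+8-1=15
Step 2: prey: 44+22-26=40; pred: 15+19-3=31
Step 3: prey: 40+20-49=11; pred: 31+37-6=62
Step 4: prey: 11+5-27=0; pred: 62+20-12=70
Step 5: prey: 0+0-0=0; pred: 70+0-14=56
Step 6: prey: 0+0-0=0; pred: 56+0-11=45
Step 7: prey: 0+0-0=0; pred: 45+0-9=36
Step 8: prey: 0+0-0=0; pred: 36+0-7=29
Max prey = 44 at step 1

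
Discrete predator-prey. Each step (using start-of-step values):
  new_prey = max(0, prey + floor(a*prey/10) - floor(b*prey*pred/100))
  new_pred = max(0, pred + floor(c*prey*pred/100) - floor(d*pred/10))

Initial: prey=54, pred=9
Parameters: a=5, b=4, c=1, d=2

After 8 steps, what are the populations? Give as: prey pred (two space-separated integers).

Step 1: prey: 54+27-19=62; pred: 9+4-1=12
Step 2: prey: 62+31-29=64; pred: 12+7-2=17
Step 3: prey: 64+32-43=53; pred: 17+10-3=24
Step 4: prey: 53+26-50=29; pred: 24+12-4=32
Step 5: prey: 29+14-37=6; pred: 32+9-6=35
Step 6: prey: 6+3-8=1; pred: 35+2-7=30
Step 7: prey: 1+0-1=0; pred: 30+0-6=24
Step 8: prey: 0+0-0=0; pred: 24+0-4=20

Answer: 0 20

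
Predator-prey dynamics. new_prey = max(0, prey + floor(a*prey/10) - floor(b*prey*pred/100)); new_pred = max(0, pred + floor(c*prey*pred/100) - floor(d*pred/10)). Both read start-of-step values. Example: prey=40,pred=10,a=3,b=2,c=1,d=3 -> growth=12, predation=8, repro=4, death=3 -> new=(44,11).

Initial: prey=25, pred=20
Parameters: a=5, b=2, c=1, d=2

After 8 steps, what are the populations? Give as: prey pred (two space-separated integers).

Answer: 19 37

Derivation:
Step 1: prey: 25+12-10=27; pred: 20+5-4=21
Step 2: prey: 27+13-11=29; pred: 21+5-4=22
Step 3: prey: 29+14-12=31; pred: 22+6-4=24
Step 4: prey: 31+15-14=32; pred: 24+7-4=27
Step 5: prey: 32+16-17=31; pred: 27+8-5=30
Step 6: prey: 31+15-18=28; pred: 30+9-6=33
Step 7: prey: 28+14-18=24; pred: 33+9-6=36
Step 8: prey: 24+12-17=19; pred: 36+8-7=37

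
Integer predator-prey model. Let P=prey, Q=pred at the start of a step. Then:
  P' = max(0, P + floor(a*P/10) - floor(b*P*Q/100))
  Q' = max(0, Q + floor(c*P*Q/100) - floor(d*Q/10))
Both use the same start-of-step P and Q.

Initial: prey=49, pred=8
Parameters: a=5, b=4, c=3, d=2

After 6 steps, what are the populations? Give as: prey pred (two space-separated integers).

Answer: 0 52

Derivation:
Step 1: prey: 49+24-15=58; pred: 8+11-1=18
Step 2: prey: 58+29-41=46; pred: 18+31-3=46
Step 3: prey: 46+23-84=0; pred: 46+63-9=100
Step 4: prey: 0+0-0=0; pred: 100+0-20=80
Step 5: prey: 0+0-0=0; pred: 80+0-16=64
Step 6: prey: 0+0-0=0; pred: 64+0-12=52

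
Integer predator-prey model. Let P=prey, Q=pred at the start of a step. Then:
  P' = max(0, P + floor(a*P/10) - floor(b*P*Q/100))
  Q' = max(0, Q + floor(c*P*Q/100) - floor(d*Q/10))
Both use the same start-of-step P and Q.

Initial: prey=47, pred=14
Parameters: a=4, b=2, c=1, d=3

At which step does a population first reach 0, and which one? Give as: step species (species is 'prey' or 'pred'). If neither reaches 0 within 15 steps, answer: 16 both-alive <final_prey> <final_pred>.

Step 1: prey: 47+18-13=52; pred: 14+6-4=16
Step 2: prey: 52+20-16=56; pred: 16+8-4=20
Step 3: prey: 56+22-22=56; pred: 20+11-6=25
Step 4: prey: 56+22-28=50; pred: 25+14-7=32
Step 5: prey: 50+20-32=38; pred: 32+16-9=39
Step 6: prey: 38+15-29=24; pred: 39+14-11=42
Step 7: prey: 24+9-20=13; pred: 42+10-12=40
Step 8: prey: 13+5-10=8; pred: 40+5-12=33
Step 9: prey: 8+3-5=6; pred: 33+2-9=26
Step 10: prey: 6+2-3=5; pred: 26+1-7=20
Step 11: prey: 5+2-2=5; pred: 20+1-6=15
Step 12: prey: 5+2-1=6; pred: 15+0-4=11
Step 13: prey: 6+2-1=7; pred: 11+0-3=8
Step 14: prey: 7+2-1=8; pred: 8+0-2=6
Step 15: prey: 8+3-0=11; pred: 6+0-1=5
No extinction within 15 steps

Answer: 16 both-alive 11 5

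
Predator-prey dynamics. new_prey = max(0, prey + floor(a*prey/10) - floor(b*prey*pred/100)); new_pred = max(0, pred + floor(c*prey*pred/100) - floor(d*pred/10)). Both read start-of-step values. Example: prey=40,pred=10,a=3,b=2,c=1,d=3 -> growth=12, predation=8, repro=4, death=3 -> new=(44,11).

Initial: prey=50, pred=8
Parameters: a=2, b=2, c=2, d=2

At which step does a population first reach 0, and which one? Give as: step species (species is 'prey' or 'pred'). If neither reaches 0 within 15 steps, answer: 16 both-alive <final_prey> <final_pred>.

Answer: 5 prey

Derivation:
Step 1: prey: 50+10-8=52; pred: 8+8-1=15
Step 2: prey: 52+10-15=47; pred: 15+15-3=27
Step 3: prey: 47+9-25=31; pred: 27+25-5=47
Step 4: prey: 31+6-29=8; pred: 47+29-9=67
Step 5: prey: 8+1-10=0; pred: 67+10-13=64
First extinction: prey at step 5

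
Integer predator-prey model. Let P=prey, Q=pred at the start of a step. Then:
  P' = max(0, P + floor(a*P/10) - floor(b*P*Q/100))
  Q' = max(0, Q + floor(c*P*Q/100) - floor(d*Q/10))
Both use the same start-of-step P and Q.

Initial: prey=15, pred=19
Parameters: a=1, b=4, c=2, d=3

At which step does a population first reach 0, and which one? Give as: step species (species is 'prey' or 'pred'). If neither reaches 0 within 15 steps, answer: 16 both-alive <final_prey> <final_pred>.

Answer: 16 both-alive 1 3

Derivation:
Step 1: prey: 15+1-11=5; pred: 19+5-5=19
Step 2: prey: 5+0-3=2; pred: 19+1-5=15
Step 3: prey: 2+0-1=1; pred: 15+0-4=11
Step 4: prey: 1+0-0=1; pred: 11+0-3=8
Step 5: prey: 1+0-0=1; pred: 8+0-2=6
Step 6: prey: 1+0-0=1; pred: 6+0-1=5
Step 7: prey: 1+0-0=1; pred: 5+0-1=4
Step 8: prey: 1+0-0=1; pred: 4+0-1=3
Step 9: prey: 1+0-0=1; pred: 3+0-0=3
Steps 10-15: state stable at prey=1, pred=3 (no change)
No extinction within 15 steps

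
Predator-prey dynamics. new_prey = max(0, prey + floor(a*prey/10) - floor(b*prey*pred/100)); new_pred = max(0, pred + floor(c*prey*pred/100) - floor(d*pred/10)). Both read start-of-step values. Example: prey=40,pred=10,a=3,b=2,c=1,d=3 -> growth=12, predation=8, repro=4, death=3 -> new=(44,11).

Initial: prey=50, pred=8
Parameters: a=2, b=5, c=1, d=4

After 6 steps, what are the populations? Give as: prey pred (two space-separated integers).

Answer: 15 3

Derivation:
Step 1: prey: 50+10-20=40; pred: 8+4-3=9
Step 2: prey: 40+8-18=30; pred: 9+3-3=9
Step 3: prey: 30+6-13=23; pred: 9+2-3=8
Step 4: prey: 23+4-9=18; pred: 8+1-3=6
Step 5: prey: 18+3-5=16; pred: 6+1-2=5
Step 6: prey: 16+3-4=15; pred: 5+0-2=3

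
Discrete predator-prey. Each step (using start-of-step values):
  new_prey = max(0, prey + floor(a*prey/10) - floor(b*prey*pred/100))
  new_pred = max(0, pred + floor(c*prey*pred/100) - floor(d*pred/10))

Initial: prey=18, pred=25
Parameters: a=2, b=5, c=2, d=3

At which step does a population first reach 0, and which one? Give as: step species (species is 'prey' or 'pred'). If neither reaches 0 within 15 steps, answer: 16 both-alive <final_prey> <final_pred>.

Step 1: prey: 18+3-22=0; pred: 25+9-7=27
First extinction: prey at step 1

Answer: 1 prey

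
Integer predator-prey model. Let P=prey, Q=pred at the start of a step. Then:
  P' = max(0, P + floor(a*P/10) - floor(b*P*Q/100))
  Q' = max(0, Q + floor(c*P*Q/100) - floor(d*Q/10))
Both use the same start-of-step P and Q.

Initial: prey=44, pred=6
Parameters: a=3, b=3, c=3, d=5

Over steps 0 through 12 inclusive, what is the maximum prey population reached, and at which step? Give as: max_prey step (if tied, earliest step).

Answer: 50 1

Derivation:
Step 1: prey: 44+13-7=50; pred: 6+7-3=10
Step 2: prey: 50+15-15=50; pred: 10+15-5=20
Step 3: prey: 50+15-30=35; pred: 20+30-10=40
Step 4: prey: 35+10-42=3; pred: 40+42-20=62
Step 5: prey: 3+0-5=0; pred: 62+5-31=36
Step 6: prey: 0+0-0=0; pred: 36+0-18=18
Step 7: prey: 0+0-0=0; pred: 18+0-9=9
Step 8: prey: 0+0-0=0; pred: 9+0-4=5
Step 9: prey: 0+0-0=0; pred: 5+0-2=3
Step 10: prey: 0+0-0=0; pred: 3+0-1=2
Step 11: prey: 0+0-0=0; pred: 2+0-1=1
Step 12: prey: 0+0-0=0; pred: 1+0-0=1
Max prey = 50 at step 1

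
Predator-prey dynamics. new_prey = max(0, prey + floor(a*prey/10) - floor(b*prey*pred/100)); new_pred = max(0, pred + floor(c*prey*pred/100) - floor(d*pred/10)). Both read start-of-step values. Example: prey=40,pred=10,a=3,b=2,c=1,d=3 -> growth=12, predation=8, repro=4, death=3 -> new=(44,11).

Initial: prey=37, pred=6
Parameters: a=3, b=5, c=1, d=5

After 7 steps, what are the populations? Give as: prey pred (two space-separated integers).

Step 1: prey: 37+11-11=37; pred: 6+2-3=5
Step 2: prey: 37+11-9=39; pred: 5+1-2=4
Step 3: prey: 39+11-7=43; pred: 4+1-2=3
Step 4: prey: 43+12-6=49; pred: 3+1-1=3
Step 5: prey: 49+14-7=56; pred: 3+1-1=3
Step 6: prey: 56+16-8=64; pred: 3+1-1=3
Step 7: prey: 64+19-9=74; pred: 3+1-1=3

Answer: 74 3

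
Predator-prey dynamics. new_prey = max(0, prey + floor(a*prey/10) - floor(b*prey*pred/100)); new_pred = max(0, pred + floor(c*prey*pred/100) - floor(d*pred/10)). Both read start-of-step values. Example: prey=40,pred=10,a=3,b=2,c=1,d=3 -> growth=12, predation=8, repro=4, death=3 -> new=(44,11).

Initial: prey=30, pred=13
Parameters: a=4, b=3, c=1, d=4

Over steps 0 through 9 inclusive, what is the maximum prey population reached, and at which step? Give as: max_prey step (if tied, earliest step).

Step 1: prey: 30+12-11=31; pred: 13+3-5=11
Step 2: prey: 31+12-10=33; pred: 11+3-4=10
Step 3: prey: 33+13-9=37; pred: 10+3-4=9
Step 4: prey: 37+14-9=42; pred: 9+3-3=9
Step 5: prey: 42+16-11=47; pred: 9+3-3=9
Step 6: prey: 47+18-12=53; pred: 9+4-3=10
Step 7: prey: 53+21-15=59; pred: 10+5-4=11
Step 8: prey: 59+23-19=63; pred: 11+6-4=13
Step 9: prey: 63+25-24=64; pred: 13+8-5=16
Max prey = 64 at step 9

Answer: 64 9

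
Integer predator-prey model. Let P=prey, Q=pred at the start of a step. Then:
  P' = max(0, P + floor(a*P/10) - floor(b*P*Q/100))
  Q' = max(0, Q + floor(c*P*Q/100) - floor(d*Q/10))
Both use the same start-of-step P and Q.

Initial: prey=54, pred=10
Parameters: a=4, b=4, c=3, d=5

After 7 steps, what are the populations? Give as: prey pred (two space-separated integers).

Step 1: prey: 54+21-21=54; pred: 10+16-5=21
Step 2: prey: 54+21-45=30; pred: 21+34-10=45
Step 3: prey: 30+12-54=0; pred: 45+40-22=63
Step 4: prey: 0+0-0=0; pred: 63+0-31=32
Step 5: prey: 0+0-0=0; pred: 32+0-16=16
Step 6: prey: 0+0-0=0; pred: 16+0-8=8
Step 7: prey: 0+0-0=0; pred: 8+0-4=4

Answer: 0 4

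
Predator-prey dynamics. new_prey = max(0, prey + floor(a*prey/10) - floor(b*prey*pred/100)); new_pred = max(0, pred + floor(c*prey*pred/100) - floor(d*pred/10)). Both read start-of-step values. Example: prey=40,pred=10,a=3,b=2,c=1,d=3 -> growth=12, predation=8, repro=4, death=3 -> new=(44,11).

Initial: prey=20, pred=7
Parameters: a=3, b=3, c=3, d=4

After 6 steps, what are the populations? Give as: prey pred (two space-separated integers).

Step 1: prey: 20+6-4=22; pred: 7+4-2=9
Step 2: prey: 22+6-5=23; pred: 9+5-3=11
Step 3: prey: 23+6-7=22; pred: 11+7-4=14
Step 4: prey: 22+6-9=19; pred: 14+9-5=18
Step 5: prey: 19+5-10=14; pred: 18+10-7=21
Step 6: prey: 14+4-8=10; pred: 21+8-8=21

Answer: 10 21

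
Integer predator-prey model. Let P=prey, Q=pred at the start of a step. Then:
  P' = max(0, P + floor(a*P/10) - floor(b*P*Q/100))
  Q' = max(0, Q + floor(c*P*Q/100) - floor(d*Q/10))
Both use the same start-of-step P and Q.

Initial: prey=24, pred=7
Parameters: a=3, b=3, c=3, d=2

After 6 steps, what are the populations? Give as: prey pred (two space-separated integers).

Answer: 0 35

Derivation:
Step 1: prey: 24+7-5=26; pred: 7+5-1=11
Step 2: prey: 26+7-8=25; pred: 11+8-2=17
Step 3: prey: 25+7-12=20; pred: 17+12-3=26
Step 4: prey: 20+6-15=11; pred: 26+15-5=36
Step 5: prey: 11+3-11=3; pred: 36+11-7=40
Step 6: prey: 3+0-3=0; pred: 40+3-8=35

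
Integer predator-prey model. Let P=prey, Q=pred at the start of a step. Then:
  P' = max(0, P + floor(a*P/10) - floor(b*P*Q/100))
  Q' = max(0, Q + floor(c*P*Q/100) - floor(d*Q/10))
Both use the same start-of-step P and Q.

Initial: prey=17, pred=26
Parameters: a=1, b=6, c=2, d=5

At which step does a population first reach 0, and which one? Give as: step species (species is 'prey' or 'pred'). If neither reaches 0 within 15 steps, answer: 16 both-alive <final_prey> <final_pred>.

Step 1: prey: 17+1-26=0; pred: 26+8-13=21
First extinction: prey at step 1

Answer: 1 prey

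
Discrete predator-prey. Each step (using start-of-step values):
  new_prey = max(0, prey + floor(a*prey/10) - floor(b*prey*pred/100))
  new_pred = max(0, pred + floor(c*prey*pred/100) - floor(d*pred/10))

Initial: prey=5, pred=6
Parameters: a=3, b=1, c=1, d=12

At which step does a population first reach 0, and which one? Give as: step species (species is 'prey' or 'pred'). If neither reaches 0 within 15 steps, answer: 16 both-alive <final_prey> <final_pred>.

Step 1: prey: 5+1-0=6; pred: 6+0-7=0
First extinction: pred at step 1

Answer: 1 pred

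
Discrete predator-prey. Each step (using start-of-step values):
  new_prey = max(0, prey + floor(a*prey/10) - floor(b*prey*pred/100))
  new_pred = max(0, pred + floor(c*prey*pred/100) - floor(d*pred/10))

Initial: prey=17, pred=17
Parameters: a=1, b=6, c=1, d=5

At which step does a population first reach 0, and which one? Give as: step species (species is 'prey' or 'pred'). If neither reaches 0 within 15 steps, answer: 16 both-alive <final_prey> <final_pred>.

Step 1: prey: 17+1-17=1; pred: 17+2-8=11
Step 2: prey: 1+0-0=1; pred: 11+0-5=6
Step 3: prey: 1+0-0=1; pred: 6+0-3=3
Step 4: prey: 1+0-0=1; pred: 3+0-1=2
Step 5: prey: 1+0-0=1; pred: 2+0-1=1
Step 6: prey: 1+0-0=1; pred: 1+0-0=1
Steps 7-15: state stable at prey=1, pred=1 (no change)
No extinction within 15 steps

Answer: 16 both-alive 1 1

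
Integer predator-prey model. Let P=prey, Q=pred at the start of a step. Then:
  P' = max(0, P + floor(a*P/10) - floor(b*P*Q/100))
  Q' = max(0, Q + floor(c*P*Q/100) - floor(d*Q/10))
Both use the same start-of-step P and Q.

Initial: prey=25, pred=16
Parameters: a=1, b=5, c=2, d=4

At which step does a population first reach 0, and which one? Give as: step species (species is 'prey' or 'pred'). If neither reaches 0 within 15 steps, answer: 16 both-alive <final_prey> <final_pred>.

Step 1: prey: 25+2-20=7; pred: 16+8-6=18
Step 2: prey: 7+0-6=1; pred: 18+2-7=13
Step 3: prey: 1+0-0=1; pred: 13+0-5=8
Step 4: prey: 1+0-0=1; pred: 8+0-3=5
Step 5: prey: 1+0-0=1; pred: 5+0-2=3
Step 6: prey: 1+0-0=1; pred: 3+0-1=2
Step 7: prey: 1+0-0=1; pred: 2+0-0=2
Steps 8-15: state stable at prey=1, pred=2 (no change)
No extinction within 15 steps

Answer: 16 both-alive 1 2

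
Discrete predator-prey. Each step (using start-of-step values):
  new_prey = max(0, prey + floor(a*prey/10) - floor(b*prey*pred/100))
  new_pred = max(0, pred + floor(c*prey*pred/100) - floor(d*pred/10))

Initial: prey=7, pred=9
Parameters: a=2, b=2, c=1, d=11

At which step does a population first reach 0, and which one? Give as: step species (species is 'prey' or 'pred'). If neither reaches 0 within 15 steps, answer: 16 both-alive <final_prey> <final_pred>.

Answer: 1 pred

Derivation:
Step 1: prey: 7+1-1=7; pred: 9+0-9=0
First extinction: pred at step 1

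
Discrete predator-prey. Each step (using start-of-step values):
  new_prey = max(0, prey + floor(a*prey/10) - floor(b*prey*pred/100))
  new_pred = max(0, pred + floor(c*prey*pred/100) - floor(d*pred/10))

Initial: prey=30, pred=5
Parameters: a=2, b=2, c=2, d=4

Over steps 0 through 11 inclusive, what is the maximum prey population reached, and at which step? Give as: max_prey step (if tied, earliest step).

Answer: 38 3

Derivation:
Step 1: prey: 30+6-3=33; pred: 5+3-2=6
Step 2: prey: 33+6-3=36; pred: 6+3-2=7
Step 3: prey: 36+7-5=38; pred: 7+5-2=10
Step 4: prey: 38+7-7=38; pred: 10+7-4=13
Step 5: prey: 38+7-9=36; pred: 13+9-5=17
Step 6: prey: 36+7-12=31; pred: 17+12-6=23
Step 7: prey: 31+6-14=23; pred: 23+14-9=28
Step 8: prey: 23+4-12=15; pred: 28+12-11=29
Step 9: prey: 15+3-8=10; pred: 29+8-11=26
Step 10: prey: 10+2-5=7; pred: 26+5-10=21
Step 11: prey: 7+1-2=6; pred: 21+2-8=15
Max prey = 38 at step 3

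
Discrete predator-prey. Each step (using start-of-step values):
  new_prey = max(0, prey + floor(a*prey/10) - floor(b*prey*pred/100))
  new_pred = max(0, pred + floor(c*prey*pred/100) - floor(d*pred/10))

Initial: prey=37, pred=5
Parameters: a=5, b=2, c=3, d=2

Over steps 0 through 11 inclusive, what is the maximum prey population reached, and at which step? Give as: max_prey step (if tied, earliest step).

Answer: 73 3

Derivation:
Step 1: prey: 37+18-3=52; pred: 5+5-1=9
Step 2: prey: 52+26-9=69; pred: 9+14-1=22
Step 3: prey: 69+34-30=73; pred: 22+45-4=63
Step 4: prey: 73+36-91=18; pred: 63+137-12=188
Step 5: prey: 18+9-67=0; pred: 188+101-37=252
Step 6: prey: 0+0-0=0; pred: 252+0-50=202
Step 7: prey: 0+0-0=0; pred: 202+0-40=162
Step 8: prey: 0+0-0=0; pred: 162+0-32=130
Step 9: prey: 0+0-0=0; pred: 130+0-26=104
Step 10: prey: 0+0-0=0; pred: 104+0-20=84
Step 11: prey: 0+0-0=0; pred: 84+0-16=68
Max prey = 73 at step 3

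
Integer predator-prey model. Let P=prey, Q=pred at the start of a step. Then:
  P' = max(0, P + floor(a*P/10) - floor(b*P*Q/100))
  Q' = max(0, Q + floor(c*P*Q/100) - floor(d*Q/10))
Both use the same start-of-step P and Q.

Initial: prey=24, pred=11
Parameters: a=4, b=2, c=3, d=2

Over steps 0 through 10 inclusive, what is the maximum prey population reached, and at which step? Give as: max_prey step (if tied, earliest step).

Answer: 31 2

Derivation:
Step 1: prey: 24+9-5=28; pred: 11+7-2=16
Step 2: prey: 28+11-8=31; pred: 16+13-3=26
Step 3: prey: 31+12-16=27; pred: 26+24-5=45
Step 4: prey: 27+10-24=13; pred: 45+36-9=72
Step 5: prey: 13+5-18=0; pred: 72+28-14=86
Step 6: prey: 0+0-0=0; pred: 86+0-17=69
Step 7: prey: 0+0-0=0; pred: 69+0-13=56
Step 8: prey: 0+0-0=0; pred: 56+0-11=45
Step 9: prey: 0+0-0=0; pred: 45+0-9=36
Step 10: prey: 0+0-0=0; pred: 36+0-7=29
Max prey = 31 at step 2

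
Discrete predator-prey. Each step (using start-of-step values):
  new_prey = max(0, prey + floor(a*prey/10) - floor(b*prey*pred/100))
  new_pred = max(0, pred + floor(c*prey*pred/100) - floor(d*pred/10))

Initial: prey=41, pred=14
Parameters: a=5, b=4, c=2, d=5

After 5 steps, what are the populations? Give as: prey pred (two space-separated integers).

Step 1: prey: 41+20-22=39; pred: 14+11-7=18
Step 2: prey: 39+19-28=30; pred: 18+14-9=23
Step 3: prey: 30+15-27=18; pred: 23+13-11=25
Step 4: prey: 18+9-18=9; pred: 25+9-12=22
Step 5: prey: 9+4-7=6; pred: 22+3-11=14

Answer: 6 14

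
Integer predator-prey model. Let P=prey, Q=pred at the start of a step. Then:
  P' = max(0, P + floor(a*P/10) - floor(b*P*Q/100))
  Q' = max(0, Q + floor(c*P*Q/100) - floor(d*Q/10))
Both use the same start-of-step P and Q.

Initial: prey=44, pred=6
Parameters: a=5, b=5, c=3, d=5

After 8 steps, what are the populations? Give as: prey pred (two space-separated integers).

Answer: 0 4

Derivation:
Step 1: prey: 44+22-13=53; pred: 6+7-3=10
Step 2: prey: 53+26-26=53; pred: 10+15-5=20
Step 3: prey: 53+26-53=26; pred: 20+31-10=41
Step 4: prey: 26+13-53=0; pred: 41+31-20=52
Step 5: prey: 0+0-0=0; pred: 52+0-26=26
Step 6: prey: 0+0-0=0; pred: 26+0-13=13
Step 7: prey: 0+0-0=0; pred: 13+0-6=7
Step 8: prey: 0+0-0=0; pred: 7+0-3=4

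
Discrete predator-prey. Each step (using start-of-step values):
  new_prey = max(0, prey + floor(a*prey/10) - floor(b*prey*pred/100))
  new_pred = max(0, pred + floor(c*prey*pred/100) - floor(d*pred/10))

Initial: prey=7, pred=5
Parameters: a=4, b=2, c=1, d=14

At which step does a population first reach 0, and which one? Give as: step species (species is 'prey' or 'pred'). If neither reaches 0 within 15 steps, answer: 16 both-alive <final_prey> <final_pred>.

Answer: 1 pred

Derivation:
Step 1: prey: 7+2-0=9; pred: 5+0-7=0
First extinction: pred at step 1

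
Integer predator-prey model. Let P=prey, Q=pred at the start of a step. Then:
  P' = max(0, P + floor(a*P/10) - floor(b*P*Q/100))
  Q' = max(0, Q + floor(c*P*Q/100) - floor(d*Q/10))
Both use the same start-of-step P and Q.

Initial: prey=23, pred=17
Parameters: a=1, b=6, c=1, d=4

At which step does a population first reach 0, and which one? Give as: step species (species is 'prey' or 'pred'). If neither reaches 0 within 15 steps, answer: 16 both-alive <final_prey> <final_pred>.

Answer: 16 both-alive 1 2

Derivation:
Step 1: prey: 23+2-23=2; pred: 17+3-6=14
Step 2: prey: 2+0-1=1; pred: 14+0-5=9
Step 3: prey: 1+0-0=1; pred: 9+0-3=6
Step 4: prey: 1+0-0=1; pred: 6+0-2=4
Step 5: prey: 1+0-0=1; pred: 4+0-1=3
Step 6: prey: 1+0-0=1; pred: 3+0-1=2
Step 7: prey: 1+0-0=1; pred: 2+0-0=2
Steps 8-15: state stable at prey=1, pred=2 (no change)
No extinction within 15 steps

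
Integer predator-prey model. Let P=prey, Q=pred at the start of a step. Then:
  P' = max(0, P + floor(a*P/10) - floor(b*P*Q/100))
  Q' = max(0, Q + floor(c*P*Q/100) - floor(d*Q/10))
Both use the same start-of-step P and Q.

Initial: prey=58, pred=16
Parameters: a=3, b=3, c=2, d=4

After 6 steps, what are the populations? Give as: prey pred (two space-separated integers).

Step 1: prey: 58+17-27=48; pred: 16+18-6=28
Step 2: prey: 48+14-40=22; pred: 28+26-11=43
Step 3: prey: 22+6-28=0; pred: 43+18-17=44
Step 4: prey: 0+0-0=0; pred: 44+0-17=27
Step 5: prey: 0+0-0=0; pred: 27+0-10=17
Step 6: prey: 0+0-0=0; pred: 17+0-6=11

Answer: 0 11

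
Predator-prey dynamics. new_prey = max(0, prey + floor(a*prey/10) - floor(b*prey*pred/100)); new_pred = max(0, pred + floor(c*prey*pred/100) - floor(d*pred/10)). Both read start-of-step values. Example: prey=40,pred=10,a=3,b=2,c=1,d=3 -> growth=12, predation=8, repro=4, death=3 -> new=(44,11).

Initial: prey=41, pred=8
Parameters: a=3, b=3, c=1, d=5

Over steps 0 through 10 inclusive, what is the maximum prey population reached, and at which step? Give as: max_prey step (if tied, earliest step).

Step 1: prey: 41+12-9=44; pred: 8+3-4=7
Step 2: prey: 44+13-9=48; pred: 7+3-3=7
Step 3: prey: 48+14-10=52; pred: 7+3-3=7
Step 4: prey: 52+15-10=57; pred: 7+3-3=7
Step 5: prey: 57+17-11=63; pred: 7+3-3=7
Step 6: prey: 63+18-13=68; pred: 7+4-3=8
Step 7: prey: 68+20-16=72; pred: 8+5-4=9
Step 8: prey: 72+21-19=74; pred: 9+6-4=11
Step 9: prey: 74+22-24=72; pred: 11+8-5=14
Step 10: prey: 72+21-30=63; pred: 14+10-7=17
Max prey = 74 at step 8

Answer: 74 8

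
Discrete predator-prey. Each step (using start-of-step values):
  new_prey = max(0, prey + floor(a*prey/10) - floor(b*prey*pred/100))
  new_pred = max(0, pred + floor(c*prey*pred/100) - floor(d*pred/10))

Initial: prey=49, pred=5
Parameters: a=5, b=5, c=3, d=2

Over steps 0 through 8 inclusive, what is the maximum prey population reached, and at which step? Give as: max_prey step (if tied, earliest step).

Step 1: prey: 49+24-12=61; pred: 5+7-1=11
Step 2: prey: 61+30-33=58; pred: 11+20-2=29
Step 3: prey: 58+29-84=3; pred: 29+50-5=74
Step 4: prey: 3+1-11=0; pred: 74+6-14=66
Step 5: prey: 0+0-0=0; pred: 66+0-13=53
Step 6: prey: 0+0-0=0; pred: 53+0-10=43
Step 7: prey: 0+0-0=0; pred: 43+0-8=35
Step 8: prey: 0+0-0=0; pred: 35+0-7=28
Max prey = 61 at step 1

Answer: 61 1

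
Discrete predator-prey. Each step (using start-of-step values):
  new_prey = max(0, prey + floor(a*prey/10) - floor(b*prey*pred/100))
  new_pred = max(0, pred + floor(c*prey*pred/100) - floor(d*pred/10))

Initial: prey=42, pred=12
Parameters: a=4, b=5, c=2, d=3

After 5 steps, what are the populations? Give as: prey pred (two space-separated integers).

Step 1: prey: 42+16-25=33; pred: 12+10-3=19
Step 2: prey: 33+13-31=15; pred: 19+12-5=26
Step 3: prey: 15+6-19=2; pred: 26+7-7=26
Step 4: prey: 2+0-2=0; pred: 26+1-7=20
Step 5: prey: 0+0-0=0; pred: 20+0-6=14

Answer: 0 14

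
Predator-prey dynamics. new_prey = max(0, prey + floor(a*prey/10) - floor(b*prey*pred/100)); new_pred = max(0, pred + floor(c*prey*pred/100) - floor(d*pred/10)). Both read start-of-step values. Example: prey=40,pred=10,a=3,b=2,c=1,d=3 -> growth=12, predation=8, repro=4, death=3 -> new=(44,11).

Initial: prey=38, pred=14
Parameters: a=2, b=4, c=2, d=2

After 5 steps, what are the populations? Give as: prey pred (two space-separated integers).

Step 1: prey: 38+7-21=24; pred: 14+10-2=22
Step 2: prey: 24+4-21=7; pred: 22+10-4=28
Step 3: prey: 7+1-7=1; pred: 28+3-5=26
Step 4: prey: 1+0-1=0; pred: 26+0-5=21
Step 5: prey: 0+0-0=0; pred: 21+0-4=17

Answer: 0 17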